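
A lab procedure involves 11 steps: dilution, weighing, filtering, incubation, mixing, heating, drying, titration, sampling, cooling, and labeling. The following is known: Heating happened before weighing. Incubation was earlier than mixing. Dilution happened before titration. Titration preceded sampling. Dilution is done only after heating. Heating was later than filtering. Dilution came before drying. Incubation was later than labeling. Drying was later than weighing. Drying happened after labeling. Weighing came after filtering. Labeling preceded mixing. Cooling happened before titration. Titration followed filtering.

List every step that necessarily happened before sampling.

Directly stated before sampling: titration.
Cooling reaches sampling via cooling → titration → sampling.
Dilution reaches sampling via dilution → titration → sampling.
Filtering reaches sampling via filtering → titration → sampling.
Likewise heating reaches sampling by chaining the stated constraints.
No chain forces incubation (or any of the others) ahead of sampling.

cooling, dilution, filtering, heating, titration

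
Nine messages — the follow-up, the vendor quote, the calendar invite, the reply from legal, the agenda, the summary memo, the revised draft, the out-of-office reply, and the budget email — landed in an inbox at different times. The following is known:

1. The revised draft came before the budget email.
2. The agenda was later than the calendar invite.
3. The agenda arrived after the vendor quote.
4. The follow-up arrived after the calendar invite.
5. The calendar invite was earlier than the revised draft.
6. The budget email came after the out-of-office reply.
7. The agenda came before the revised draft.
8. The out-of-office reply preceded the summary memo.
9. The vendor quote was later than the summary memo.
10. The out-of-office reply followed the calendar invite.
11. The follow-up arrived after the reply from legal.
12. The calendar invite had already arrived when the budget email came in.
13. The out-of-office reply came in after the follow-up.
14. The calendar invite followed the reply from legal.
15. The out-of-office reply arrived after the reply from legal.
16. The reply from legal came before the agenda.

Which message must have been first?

the reply from legal

The reply from legal has a chain of constraints placing it before every other message, so the reply from legal must be first.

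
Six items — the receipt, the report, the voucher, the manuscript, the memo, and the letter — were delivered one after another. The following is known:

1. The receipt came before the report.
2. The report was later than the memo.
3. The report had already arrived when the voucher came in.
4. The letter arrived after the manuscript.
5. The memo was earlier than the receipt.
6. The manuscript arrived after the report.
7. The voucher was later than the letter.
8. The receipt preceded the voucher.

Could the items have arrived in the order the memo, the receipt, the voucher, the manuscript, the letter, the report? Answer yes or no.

no

The constraints require the report before the manuscript, but in the proposed sequence the manuscript appears ahead of the report. That one violation is enough.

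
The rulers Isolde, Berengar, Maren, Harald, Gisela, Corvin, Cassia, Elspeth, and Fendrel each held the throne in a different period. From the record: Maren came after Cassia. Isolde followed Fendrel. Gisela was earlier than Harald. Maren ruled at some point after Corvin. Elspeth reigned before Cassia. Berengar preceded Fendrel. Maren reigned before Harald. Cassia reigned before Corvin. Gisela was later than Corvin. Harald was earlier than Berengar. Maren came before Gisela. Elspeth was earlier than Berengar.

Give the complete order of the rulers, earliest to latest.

Elspeth, Cassia, Corvin, Maren, Gisela, Harald, Berengar, Fendrel, Isolde

The constraints fix every adjacent pair, so only one ordering works:
Elspeth → Cassia → Corvin → Maren → Gisela → Harald → Berengar → Fendrel → Isolde.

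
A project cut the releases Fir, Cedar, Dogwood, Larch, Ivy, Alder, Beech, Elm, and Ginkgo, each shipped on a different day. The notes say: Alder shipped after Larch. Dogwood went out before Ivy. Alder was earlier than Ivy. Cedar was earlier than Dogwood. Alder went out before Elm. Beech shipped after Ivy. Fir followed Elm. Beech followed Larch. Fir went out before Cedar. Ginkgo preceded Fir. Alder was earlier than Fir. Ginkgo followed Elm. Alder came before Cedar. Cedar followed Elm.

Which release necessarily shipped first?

Larch

Larch has a chain of constraints placing it before every other release, so Larch must be first.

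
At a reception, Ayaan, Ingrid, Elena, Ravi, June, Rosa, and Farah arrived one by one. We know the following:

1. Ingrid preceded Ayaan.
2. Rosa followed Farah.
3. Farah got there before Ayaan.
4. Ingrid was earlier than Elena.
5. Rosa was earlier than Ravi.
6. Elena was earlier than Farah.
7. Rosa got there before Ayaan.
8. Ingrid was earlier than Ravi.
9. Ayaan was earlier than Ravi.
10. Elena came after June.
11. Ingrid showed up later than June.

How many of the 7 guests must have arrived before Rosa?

Directly stated before Rosa: Farah.
Elena reaches Rosa via Elena → Farah → Rosa.
Ingrid reaches Rosa via Ingrid → Elena → Farah → Rosa.
June reaches Rosa via June → Elena → Farah → Rosa.
No chain forces Ayaan (or any of the others) ahead of Rosa.
That's Elena, Farah, Ingrid, and June — 4 in all.

4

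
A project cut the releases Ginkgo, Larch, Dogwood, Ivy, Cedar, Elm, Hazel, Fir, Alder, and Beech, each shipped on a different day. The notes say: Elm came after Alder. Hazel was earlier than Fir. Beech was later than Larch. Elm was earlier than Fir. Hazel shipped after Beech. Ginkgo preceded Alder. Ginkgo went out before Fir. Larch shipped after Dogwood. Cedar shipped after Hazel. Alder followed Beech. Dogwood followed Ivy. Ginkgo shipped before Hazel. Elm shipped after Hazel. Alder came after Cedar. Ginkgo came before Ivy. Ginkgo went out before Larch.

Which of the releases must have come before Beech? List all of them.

Dogwood, Ginkgo, Ivy, Larch

Directly stated before Beech: Larch.
Dogwood reaches Beech via Dogwood → Larch → Beech.
Ginkgo reaches Beech via Ginkgo → Larch → Beech.
Ivy reaches Beech via Ivy → Dogwood → Larch → Beech.
No chain forces Fir (or any of the others) ahead of Beech.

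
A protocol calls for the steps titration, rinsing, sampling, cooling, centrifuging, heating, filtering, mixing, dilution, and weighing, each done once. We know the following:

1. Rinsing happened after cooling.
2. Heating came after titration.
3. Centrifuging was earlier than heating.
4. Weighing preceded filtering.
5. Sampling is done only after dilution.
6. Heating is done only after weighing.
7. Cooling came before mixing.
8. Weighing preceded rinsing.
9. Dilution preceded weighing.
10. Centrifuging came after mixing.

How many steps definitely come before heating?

Directly stated before heating: centrifuging, titration, and weighing.
Cooling reaches heating via cooling → mixing → centrifuging → heating.
Dilution reaches heating via dilution → weighing → heating.
Mixing reaches heating via mixing → centrifuging → heating.
That's centrifuging, cooling, dilution, mixing, titration, and weighing — 6 in all.

6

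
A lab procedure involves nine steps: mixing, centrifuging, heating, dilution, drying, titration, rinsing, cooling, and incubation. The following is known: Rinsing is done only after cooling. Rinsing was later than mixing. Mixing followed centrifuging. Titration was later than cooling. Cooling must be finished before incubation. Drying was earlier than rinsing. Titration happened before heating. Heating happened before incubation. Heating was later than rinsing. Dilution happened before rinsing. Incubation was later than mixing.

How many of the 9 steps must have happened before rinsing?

5

Directly stated before rinsing: cooling, dilution, drying, and mixing.
Centrifuging reaches rinsing via centrifuging → mixing → rinsing.
That's centrifuging, cooling, dilution, drying, and mixing — 5 in all.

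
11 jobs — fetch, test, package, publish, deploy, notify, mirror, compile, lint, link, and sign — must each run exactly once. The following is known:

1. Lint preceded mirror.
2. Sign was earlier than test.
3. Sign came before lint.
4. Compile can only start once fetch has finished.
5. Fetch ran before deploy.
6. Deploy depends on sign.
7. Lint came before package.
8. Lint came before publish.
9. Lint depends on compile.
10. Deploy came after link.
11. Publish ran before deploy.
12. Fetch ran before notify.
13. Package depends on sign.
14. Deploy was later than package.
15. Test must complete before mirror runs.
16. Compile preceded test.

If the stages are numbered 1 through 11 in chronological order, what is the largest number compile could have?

Compile must come before deploy, lint, mirror, package, publish, and test — 6 stages forced after it.
Everything else can be placed before compile in some valid order, so compile can sit as late as position 11 − 6 = 5.

5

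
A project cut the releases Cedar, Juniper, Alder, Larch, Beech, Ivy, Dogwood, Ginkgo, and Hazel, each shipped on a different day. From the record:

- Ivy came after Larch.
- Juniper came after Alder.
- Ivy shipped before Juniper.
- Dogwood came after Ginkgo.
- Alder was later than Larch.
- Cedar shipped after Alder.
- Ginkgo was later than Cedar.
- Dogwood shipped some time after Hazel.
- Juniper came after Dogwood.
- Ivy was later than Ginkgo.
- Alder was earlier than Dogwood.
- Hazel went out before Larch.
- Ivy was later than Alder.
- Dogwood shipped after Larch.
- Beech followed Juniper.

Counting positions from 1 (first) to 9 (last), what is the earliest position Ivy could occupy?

Alder, Cedar, Ginkgo, Hazel, and Larch must all come before Ivy — 5 forced predecessors.
Nothing else is forced ahead of Ivy, so its earliest slot is position 5 + 1 = 6.

6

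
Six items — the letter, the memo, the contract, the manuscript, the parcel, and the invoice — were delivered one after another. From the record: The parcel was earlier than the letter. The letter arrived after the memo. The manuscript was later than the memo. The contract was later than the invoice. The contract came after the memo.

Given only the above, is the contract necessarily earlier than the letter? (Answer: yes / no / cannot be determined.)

No chain of stated constraints runs from the contract to the letter, and none runs from the letter to the contract either.
So the relative order of the contract and the letter is not fixed by the given facts.

cannot be determined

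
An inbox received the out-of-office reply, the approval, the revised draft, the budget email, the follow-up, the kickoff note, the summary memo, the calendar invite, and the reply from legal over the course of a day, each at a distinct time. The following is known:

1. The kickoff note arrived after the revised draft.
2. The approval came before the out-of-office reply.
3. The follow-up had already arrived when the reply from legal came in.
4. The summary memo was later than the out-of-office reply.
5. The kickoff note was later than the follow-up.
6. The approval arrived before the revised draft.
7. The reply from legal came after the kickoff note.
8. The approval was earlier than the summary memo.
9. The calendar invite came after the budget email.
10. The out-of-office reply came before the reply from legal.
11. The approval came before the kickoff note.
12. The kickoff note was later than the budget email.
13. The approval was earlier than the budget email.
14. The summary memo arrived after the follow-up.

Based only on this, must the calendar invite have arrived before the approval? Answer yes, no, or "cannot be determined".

Tracing the constraints gives the approval → the budget email → the calendar invite, so the approval must come before the calendar invite.
That means the calendar invite cannot be before the approval.

no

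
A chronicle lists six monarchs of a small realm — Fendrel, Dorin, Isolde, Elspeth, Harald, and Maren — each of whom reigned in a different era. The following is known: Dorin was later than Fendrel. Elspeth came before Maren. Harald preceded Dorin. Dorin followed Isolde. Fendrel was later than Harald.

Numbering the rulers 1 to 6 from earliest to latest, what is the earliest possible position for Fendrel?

Harald must come before Fendrel — 1 forced predecessor.
Nothing else is forced ahead of Fendrel, so their earliest slot is position 1 + 1 = 2.

2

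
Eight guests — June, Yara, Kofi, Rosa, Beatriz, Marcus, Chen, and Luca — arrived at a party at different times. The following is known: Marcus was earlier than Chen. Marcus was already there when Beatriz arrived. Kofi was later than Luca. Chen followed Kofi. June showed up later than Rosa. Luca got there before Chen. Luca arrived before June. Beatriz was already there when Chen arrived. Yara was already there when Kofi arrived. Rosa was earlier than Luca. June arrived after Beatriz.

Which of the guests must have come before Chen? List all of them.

Directly stated before Chen: Beatriz, Kofi, Luca, and Marcus.
Rosa reaches Chen via Rosa → Luca → Chen.
Yara reaches Chen via Yara → Kofi → Chen.

Beatriz, Kofi, Luca, Marcus, Rosa, Yara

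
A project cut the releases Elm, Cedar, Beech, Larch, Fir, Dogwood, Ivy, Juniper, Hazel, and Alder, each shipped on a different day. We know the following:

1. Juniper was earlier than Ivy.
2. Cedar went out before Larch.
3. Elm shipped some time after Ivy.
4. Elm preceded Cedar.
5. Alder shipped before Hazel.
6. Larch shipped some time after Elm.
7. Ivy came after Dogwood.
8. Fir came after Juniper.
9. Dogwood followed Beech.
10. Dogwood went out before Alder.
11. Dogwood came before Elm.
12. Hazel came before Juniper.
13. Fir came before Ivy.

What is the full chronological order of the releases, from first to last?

The constraints fix every adjacent pair, so only one ordering works:
Beech → Dogwood → Alder → Hazel → Juniper → Fir → Ivy → Elm → Cedar → Larch.

Beech, Dogwood, Alder, Hazel, Juniper, Fir, Ivy, Elm, Cedar, Larch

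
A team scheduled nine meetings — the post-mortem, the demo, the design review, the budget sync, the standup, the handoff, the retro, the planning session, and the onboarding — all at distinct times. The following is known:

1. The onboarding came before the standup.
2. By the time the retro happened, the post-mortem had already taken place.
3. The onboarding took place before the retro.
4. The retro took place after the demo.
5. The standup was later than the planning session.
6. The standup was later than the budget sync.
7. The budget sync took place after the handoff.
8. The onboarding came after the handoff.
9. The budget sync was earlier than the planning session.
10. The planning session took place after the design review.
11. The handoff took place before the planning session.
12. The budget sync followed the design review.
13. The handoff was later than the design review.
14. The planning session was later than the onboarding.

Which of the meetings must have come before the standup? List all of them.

Directly stated before the standup: the budget sync, the onboarding, and the planning session.
The design review reaches the standup via the design review → the budget sync → the standup.
The handoff reaches the standup via the handoff → the budget sync → the standup.
No chain forces the retro (or any of the others) ahead of the standup.

the budget sync, the design review, the handoff, the onboarding, the planning session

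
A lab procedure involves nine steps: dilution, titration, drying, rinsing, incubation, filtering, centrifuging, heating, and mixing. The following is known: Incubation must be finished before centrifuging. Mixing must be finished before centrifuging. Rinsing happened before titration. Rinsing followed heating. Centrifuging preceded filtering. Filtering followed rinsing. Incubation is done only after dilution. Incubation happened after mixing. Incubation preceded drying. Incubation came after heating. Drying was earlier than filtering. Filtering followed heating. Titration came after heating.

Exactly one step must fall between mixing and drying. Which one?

Tracing the constraints gives mixing → incubation → drying, so incubation sits after mixing and before drying.
No other step is forced both after mixing and before drying.

incubation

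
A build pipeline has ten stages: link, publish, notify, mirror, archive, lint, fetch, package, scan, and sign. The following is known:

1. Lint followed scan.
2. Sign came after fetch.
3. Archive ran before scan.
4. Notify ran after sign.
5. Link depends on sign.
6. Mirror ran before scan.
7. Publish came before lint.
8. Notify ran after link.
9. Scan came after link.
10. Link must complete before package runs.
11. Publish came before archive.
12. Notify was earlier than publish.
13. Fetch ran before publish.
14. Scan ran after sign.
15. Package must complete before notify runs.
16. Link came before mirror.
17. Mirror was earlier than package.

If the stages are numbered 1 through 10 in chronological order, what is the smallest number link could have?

3

Fetch and sign must both come before link — 2 forced predecessors.
Nothing else is forced ahead of link, so its earliest slot is position 2 + 1 = 3.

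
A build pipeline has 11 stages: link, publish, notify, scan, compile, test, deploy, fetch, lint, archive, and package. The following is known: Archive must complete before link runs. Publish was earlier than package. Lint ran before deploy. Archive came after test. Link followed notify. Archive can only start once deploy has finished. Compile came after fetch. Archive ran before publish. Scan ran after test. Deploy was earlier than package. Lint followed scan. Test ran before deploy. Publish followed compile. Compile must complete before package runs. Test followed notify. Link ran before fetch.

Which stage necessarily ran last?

Every other stage has a chain of constraints placing it before package, so package is last.

package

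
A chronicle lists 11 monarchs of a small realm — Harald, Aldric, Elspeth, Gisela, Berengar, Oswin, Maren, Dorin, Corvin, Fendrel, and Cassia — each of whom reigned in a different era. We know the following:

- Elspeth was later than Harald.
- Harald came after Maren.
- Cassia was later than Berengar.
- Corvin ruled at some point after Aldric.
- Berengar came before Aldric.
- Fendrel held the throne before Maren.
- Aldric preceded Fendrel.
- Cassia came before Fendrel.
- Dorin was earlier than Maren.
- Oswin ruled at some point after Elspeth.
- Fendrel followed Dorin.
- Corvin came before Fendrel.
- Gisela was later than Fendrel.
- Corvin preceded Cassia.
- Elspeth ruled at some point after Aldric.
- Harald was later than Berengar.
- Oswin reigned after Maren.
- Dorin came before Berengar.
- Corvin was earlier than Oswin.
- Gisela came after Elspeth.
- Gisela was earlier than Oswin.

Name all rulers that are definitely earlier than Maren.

Aldric, Berengar, Cassia, Corvin, Dorin, Fendrel

Directly stated before Maren: Dorin and Fendrel.
Aldric reaches Maren via Aldric → Fendrel → Maren.
Berengar reaches Maren via Berengar → Cassia → Fendrel → Maren.
Cassia reaches Maren via Cassia → Fendrel → Maren.
Likewise Corvin reaches Maren by chaining the stated constraints.
No chain forces Oswin (or any of the others) ahead of Maren.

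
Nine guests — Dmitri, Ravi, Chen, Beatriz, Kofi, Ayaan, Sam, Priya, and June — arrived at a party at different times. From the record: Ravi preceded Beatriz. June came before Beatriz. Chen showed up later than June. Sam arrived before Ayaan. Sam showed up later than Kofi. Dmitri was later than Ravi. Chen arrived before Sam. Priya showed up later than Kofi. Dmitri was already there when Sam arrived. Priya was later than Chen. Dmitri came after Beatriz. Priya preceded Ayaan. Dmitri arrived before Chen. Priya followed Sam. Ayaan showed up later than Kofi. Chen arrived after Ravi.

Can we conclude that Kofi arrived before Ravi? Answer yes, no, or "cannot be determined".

cannot be determined

No chain of stated constraints runs from Kofi to Ravi, and none runs from Ravi to Kofi either.
So the relative order of Kofi and Ravi is not fixed by the given facts.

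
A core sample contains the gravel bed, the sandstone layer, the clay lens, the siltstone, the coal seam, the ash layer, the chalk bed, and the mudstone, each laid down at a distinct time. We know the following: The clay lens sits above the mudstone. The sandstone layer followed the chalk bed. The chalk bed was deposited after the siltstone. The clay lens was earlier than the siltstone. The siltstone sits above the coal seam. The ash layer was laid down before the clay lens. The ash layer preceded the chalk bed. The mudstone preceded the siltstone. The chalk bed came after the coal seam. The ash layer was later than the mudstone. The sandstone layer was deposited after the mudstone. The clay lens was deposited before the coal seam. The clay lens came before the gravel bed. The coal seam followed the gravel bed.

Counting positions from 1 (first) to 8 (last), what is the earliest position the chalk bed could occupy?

7

The ash layer, the clay lens, the coal seam, the gravel bed, the mudstone, and the siltstone must all come before the chalk bed — 6 forced predecessors.
Nothing else is forced ahead of the chalk bed, so its earliest slot is position 6 + 1 = 7.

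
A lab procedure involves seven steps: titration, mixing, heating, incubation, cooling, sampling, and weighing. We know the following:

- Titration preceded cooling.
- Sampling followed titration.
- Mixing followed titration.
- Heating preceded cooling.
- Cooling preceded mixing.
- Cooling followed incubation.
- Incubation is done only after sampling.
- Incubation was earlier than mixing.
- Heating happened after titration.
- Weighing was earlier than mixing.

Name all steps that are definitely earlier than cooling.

heating, incubation, sampling, titration

Directly stated before cooling: heating, incubation, and titration.
Sampling reaches cooling via sampling → incubation → cooling.
No chain forces weighing (or any of the others) ahead of cooling.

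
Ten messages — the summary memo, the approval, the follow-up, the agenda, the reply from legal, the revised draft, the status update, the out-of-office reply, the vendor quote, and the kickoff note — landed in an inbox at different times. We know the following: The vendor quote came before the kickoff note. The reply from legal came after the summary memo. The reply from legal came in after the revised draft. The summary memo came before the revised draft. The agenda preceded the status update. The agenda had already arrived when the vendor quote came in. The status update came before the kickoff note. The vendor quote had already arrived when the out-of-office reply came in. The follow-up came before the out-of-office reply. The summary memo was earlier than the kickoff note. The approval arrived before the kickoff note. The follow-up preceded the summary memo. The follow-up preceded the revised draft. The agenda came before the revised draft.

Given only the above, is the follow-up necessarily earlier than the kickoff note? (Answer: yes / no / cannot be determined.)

Chain the constraints: the follow-up → the summary memo → the kickoff note. Each link is directly stated, so the follow-up comes before the kickoff note.

yes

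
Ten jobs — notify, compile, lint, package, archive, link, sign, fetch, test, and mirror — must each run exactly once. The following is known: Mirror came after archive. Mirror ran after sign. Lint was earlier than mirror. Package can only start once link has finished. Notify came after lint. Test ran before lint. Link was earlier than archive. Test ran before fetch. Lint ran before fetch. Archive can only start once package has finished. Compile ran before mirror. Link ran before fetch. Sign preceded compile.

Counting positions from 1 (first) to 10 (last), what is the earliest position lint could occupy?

2

Test must come before lint — 1 forced predecessor.
Nothing else is forced ahead of lint, so its earliest slot is position 1 + 1 = 2.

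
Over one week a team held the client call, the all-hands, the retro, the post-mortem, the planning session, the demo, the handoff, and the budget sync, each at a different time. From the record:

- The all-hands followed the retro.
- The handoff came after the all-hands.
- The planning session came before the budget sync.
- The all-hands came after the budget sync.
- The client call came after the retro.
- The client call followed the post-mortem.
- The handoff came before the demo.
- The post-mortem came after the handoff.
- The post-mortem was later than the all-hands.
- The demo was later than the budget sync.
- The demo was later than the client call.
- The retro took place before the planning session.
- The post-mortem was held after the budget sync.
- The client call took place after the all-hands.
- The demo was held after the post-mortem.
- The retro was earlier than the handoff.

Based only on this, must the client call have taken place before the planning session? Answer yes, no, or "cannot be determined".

no

Tracing the constraints gives the planning session → the budget sync → the all-hands → the client call, so the planning session must come before the client call.
That means the client call cannot be before the planning session.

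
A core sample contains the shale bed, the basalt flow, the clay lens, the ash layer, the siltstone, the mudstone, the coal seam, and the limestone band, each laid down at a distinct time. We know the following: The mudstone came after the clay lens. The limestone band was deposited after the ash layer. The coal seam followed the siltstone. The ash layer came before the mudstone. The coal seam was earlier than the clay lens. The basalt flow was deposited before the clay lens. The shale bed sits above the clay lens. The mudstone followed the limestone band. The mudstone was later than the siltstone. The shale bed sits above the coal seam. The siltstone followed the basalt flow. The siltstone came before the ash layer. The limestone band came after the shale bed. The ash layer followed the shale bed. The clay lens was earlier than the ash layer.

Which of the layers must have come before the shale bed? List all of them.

the basalt flow, the clay lens, the coal seam, the siltstone

Directly stated before the shale bed: the clay lens and the coal seam.
The basalt flow reaches the shale bed via the basalt flow → the clay lens → the shale bed.
The siltstone reaches the shale bed via the siltstone → the coal seam → the shale bed.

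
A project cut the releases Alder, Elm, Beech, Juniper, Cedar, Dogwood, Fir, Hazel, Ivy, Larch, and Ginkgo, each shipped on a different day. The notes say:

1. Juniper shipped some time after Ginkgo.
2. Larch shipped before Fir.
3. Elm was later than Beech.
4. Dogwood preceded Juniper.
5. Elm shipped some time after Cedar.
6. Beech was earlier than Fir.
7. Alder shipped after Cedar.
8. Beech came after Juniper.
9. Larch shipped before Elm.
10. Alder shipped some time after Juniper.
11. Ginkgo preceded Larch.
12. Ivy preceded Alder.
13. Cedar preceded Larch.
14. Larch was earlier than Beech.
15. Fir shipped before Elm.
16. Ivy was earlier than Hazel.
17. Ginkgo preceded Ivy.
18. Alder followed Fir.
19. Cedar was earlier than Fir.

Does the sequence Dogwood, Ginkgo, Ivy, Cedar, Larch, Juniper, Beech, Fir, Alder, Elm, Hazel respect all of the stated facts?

yes

Check each stated constraint against the proposed order — e.g. Cedar is ahead of Elm; Ivy is ahead of Hazel. Every pair is in the required order; nothing is violated.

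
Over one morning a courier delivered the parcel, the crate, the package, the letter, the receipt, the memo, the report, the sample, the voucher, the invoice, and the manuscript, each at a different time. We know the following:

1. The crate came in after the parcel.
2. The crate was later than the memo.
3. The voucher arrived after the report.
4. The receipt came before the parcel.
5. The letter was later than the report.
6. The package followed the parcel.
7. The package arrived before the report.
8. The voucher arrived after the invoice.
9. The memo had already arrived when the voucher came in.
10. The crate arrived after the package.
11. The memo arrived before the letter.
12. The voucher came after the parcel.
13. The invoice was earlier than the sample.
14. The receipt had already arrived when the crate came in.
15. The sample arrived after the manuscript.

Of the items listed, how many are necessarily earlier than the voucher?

6

Directly stated before the voucher: the invoice, the memo, the parcel, and the report.
The package reaches the voucher via the package → the report → the voucher.
The receipt reaches the voucher via the receipt → the parcel → the voucher.
That's the invoice, the memo, the package, the parcel, the receipt, and the report — 6 in all.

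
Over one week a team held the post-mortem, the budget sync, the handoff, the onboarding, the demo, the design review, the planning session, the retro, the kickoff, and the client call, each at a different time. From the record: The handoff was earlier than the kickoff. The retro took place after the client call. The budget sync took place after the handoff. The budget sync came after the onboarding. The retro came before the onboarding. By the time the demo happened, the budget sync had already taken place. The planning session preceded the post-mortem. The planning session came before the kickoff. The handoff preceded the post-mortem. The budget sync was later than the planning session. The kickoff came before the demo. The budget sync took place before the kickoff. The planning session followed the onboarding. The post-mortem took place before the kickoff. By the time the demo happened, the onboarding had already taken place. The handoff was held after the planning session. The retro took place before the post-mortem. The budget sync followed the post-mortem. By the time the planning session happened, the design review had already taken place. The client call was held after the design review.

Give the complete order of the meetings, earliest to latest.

The constraints fix every adjacent pair, so only one ordering works:
the design review → the client call → the retro → the onboarding → the planning session → the handoff → the post-mortem → the budget sync → the kickoff → the demo.

the design review, the client call, the retro, the onboarding, the planning session, the handoff, the post-mortem, the budget sync, the kickoff, the demo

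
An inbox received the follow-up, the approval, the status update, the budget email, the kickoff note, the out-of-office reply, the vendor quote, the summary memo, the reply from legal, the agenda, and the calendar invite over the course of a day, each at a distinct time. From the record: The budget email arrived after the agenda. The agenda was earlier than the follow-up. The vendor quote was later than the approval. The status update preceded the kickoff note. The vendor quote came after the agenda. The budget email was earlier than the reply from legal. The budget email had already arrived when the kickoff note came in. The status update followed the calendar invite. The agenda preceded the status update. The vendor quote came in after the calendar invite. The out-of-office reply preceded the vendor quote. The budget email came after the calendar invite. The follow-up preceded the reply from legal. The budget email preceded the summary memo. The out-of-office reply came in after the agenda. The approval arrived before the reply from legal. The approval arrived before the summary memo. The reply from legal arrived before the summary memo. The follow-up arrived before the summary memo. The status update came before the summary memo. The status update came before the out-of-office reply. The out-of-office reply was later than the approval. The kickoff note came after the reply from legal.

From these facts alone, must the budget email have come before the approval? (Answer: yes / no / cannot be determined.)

cannot be determined

No chain of stated constraints runs from the budget email to the approval, and none runs from the approval to the budget email either.
So the relative order of the budget email and the approval is not fixed by the given facts.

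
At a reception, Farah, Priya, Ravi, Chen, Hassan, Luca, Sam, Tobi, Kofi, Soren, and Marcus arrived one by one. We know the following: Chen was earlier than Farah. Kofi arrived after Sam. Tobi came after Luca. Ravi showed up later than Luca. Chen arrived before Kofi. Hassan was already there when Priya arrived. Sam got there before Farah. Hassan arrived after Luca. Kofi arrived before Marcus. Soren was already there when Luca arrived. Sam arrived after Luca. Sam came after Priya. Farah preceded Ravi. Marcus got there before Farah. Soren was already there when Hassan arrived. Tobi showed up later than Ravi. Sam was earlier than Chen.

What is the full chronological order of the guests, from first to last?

Soren, Luca, Hassan, Priya, Sam, Chen, Kofi, Marcus, Farah, Ravi, Tobi

The constraints fix every adjacent pair, so only one ordering works:
Soren → Luca → Hassan → Priya → Sam → Chen → Kofi → Marcus → Farah → Ravi → Tobi.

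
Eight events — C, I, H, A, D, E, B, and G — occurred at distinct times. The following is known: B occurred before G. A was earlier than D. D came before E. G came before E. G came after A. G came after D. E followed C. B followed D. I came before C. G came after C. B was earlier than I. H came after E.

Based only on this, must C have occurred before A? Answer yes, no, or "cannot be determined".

no

Tracing the constraints gives A → D → B → I → C, so A must come before C.
That means C cannot be before A.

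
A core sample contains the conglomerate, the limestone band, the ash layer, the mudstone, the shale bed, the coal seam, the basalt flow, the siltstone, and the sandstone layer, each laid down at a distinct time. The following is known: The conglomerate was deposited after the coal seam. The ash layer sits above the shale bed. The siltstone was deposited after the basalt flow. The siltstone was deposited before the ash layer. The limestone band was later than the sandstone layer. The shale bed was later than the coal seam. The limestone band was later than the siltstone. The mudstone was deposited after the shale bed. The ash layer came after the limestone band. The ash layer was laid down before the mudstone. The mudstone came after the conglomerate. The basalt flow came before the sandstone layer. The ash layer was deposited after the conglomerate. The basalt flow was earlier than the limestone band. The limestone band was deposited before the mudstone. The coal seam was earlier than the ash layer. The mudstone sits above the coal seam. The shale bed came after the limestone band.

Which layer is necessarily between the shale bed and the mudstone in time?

Tracing the constraints gives the shale bed → the ash layer → the mudstone, so the ash layer sits after the shale bed and before the mudstone.
No other layer is forced both after the shale bed and before the mudstone.

the ash layer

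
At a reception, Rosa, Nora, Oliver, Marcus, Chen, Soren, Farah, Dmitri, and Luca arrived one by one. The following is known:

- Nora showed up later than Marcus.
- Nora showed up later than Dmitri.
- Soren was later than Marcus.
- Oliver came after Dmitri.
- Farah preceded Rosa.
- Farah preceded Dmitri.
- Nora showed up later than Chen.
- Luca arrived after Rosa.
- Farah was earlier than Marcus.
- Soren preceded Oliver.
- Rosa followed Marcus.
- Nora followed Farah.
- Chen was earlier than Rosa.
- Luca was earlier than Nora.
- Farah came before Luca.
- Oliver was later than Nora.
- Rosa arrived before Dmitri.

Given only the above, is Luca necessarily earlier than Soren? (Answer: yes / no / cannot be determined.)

cannot be determined

No chain of stated constraints runs from Luca to Soren, and none runs from Soren to Luca either.
So the relative order of Luca and Soren is not fixed by the given facts.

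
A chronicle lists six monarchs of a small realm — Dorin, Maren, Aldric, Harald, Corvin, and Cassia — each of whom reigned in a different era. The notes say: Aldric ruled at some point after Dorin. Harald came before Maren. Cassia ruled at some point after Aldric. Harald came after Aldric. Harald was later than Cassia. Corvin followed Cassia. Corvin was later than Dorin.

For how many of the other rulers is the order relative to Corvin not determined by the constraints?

2

Forced before Corvin: Aldric, Cassia, and Dorin.
That leaves Harald and Maren with no forced order relative to Corvin — 2.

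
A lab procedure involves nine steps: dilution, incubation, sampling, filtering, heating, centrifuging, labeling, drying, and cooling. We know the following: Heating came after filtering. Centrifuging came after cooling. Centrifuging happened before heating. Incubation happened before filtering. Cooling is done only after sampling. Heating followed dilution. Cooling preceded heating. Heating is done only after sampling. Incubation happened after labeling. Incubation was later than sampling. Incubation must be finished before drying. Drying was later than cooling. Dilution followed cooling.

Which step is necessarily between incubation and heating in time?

Tracing the constraints gives incubation → filtering → heating, so filtering sits after incubation and before heating.
No other step is forced both after incubation and before heating.

filtering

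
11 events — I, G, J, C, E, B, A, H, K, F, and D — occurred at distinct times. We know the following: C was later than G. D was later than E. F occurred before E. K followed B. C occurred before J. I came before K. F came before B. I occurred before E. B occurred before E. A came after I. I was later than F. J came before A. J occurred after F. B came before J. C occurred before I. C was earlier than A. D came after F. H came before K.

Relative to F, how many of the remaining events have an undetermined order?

Forced after F: A, B, D, E, I, J, and K.
That leaves C, G, and H with no forced order relative to F — 3.

3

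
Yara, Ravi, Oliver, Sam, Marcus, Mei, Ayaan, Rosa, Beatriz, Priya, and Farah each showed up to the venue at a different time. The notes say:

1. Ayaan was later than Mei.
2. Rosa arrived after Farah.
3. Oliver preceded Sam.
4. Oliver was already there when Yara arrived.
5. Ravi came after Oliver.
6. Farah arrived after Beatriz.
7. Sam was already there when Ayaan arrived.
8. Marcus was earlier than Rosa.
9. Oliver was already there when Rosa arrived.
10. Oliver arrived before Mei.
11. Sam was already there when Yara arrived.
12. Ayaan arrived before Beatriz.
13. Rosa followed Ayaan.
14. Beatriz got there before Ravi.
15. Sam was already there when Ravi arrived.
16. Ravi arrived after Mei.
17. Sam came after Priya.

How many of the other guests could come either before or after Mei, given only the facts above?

Forced before Mei: Oliver; forced after Mei: Ayaan, Beatriz, Farah, Ravi, and Rosa.
That leaves Marcus, Priya, Sam, and Yara with no forced order relative to Mei — 4.

4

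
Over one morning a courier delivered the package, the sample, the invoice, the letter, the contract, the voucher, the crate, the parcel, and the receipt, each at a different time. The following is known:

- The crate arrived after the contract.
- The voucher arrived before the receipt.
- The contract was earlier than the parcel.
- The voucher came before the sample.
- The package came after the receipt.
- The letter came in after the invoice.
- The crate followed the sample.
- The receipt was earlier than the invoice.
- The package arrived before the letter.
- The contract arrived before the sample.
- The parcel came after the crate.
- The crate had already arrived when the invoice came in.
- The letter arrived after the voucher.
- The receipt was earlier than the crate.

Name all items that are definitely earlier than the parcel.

the contract, the crate, the receipt, the sample, the voucher

Directly stated before the parcel: the contract and the crate.
The receipt reaches the parcel via the receipt → the crate → the parcel.
The sample reaches the parcel via the sample → the crate → the parcel.
The voucher reaches the parcel via the voucher → the sample → the crate → the parcel.
No chain forces the package (or any of the others) ahead of the parcel.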